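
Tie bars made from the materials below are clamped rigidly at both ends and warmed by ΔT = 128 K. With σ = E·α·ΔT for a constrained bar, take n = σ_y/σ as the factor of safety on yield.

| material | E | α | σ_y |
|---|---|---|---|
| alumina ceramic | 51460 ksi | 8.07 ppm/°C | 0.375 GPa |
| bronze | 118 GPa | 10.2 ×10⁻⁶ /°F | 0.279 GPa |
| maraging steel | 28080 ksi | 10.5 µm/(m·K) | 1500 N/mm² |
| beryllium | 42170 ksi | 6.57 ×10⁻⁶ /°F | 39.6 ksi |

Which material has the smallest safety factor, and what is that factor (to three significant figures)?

beryllium, n = 0.620

Converting E to GPa, α to ×10⁻⁶/K, σ_y to MPa, then σ and n for each:
  alumina ceramic: E = 354.8, α = 8.07, σ_y = 375.0 → σ = 366 MPa, n = 1.02
  bronze: E = 118.0, α = 18.4, σ_y = 279.0 → σ = 277 MPa, n = 1.01
  maraging steel: E = 193.6, α = 10.5, σ_y = 1500 → σ = 260 MPa, n = 5.76
  beryllium: E = 290.8, α = 11.8, σ_y = 273.0 → σ = 440 MPa, n = 0.620
Beryllium has the lowest safety factor, n = 0.620.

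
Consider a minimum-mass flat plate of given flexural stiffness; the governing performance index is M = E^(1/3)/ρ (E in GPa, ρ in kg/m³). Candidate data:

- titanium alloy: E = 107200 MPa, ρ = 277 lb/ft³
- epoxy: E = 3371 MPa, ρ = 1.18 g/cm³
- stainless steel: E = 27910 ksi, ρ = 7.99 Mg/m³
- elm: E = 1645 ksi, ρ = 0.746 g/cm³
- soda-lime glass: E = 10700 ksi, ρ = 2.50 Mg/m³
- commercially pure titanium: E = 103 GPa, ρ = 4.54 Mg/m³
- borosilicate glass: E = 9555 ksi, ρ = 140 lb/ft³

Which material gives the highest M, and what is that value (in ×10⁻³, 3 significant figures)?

elm, M = 3.01×10⁻³

Putting every candidate on a common basis:
  titanium alloy: E = 107.2 GPa, ρ = 4437 kg/m³
  epoxy: E = 3.371 GPa, ρ = 1180 kg/m³
  stainless steel: E = 192.4 GPa, ρ = 7990 kg/m³
  elm: E = 11.34 GPa, ρ = 746.0 kg/m³
  soda-lime glass: E = 73.77 GPa, ρ = 2500 kg/m³
  commercially pure titanium: E = 103.0 GPa, ρ = 4540 kg/m³
  borosilicate glass: E = 65.88 GPa, ρ = 2243 kg/m³
  elm: M = 3.01×10⁻³
  borosilicate glass: M = 1.80×10⁻³
  soda-lime glass: M = 1.68×10⁻³
  epoxy: M = 1.27×10⁻³
  titanium alloy: M = 1.07×10⁻³
  commercially pure titanium: M = 1.03×10⁻³
  stainless steel: M = 0.723×10⁻³
Highest index: elm.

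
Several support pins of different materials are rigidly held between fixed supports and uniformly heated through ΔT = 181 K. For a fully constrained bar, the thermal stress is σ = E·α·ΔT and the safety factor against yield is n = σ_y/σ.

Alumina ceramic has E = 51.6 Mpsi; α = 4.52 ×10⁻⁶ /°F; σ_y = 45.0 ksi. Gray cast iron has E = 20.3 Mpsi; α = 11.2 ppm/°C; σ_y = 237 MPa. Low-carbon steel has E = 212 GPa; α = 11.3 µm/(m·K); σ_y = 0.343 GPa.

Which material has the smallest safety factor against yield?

alumina ceramic

In consistent units (E in GPa, α in ×10⁻⁶/K, σ_y in MPa):
  alumina ceramic: E = 355.8, α = 8.14, σ_y = 310.3 → σ = 524 MPa, n = 0.592
  gray cast iron: E = 140.0, α = 11.2, σ_y = 237.0 → σ = 284 MPa, n = 0.835
  low-carbon steel: E = 212.0, α = 11.3, σ_y = 343.0 → σ = 434 MPa, n = 0.791
The minimum is alumina ceramic at n = 0.592.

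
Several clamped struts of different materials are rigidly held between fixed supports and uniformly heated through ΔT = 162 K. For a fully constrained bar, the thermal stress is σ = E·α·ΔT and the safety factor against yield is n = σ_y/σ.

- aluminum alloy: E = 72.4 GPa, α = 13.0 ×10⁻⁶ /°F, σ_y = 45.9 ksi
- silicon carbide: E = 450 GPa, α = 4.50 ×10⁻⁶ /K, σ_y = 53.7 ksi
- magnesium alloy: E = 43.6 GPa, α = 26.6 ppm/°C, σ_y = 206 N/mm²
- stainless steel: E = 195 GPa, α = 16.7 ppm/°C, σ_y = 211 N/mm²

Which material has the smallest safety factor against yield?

With everything in SI (GPa, ×10⁻⁶/K, MPa):
  aluminum alloy: E = 72.40, α = 23.4, σ_y = 316.5 → σ = 274 MPa, n = 1.15
  silicon carbide: E = 450.0, α = 4.50, σ_y = 370.2 → σ = 328 MPa, n = 1.13
  magnesium alloy: E = 43.60, α = 26.6, σ_y = 206.0 → σ = 188 MPa, n = 1.10
  stainless steel: E = 195.0, α = 16.7, σ_y = 211.0 → σ = 528 MPa, n = 0.400
The minimum is stainless steel at n = 0.400.

stainless steel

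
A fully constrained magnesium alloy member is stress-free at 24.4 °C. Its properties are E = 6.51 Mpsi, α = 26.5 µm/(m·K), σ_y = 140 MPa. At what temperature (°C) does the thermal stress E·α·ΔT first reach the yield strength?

142 °C

E = 6.51 Mpsi = 44.88 GPa.
E·α·ΔT = 140.0 MPa ⇒ ΔT = 140.0 / (44.88×10³ × 26.5×10⁻⁶) = 117.7 K.
T = 24.4 + 117.7 = 142.1 °C.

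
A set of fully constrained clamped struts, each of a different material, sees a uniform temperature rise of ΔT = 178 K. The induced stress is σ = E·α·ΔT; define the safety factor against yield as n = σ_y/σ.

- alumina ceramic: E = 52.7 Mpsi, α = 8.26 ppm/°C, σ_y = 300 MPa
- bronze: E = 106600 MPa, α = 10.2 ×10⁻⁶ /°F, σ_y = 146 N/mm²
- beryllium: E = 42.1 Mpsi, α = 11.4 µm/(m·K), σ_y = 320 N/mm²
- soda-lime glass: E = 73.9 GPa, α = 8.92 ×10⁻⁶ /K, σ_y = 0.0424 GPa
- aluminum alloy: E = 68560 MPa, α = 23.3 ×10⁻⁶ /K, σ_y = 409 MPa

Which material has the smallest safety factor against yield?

soda-lime glass

Converting E to GPa, α to ×10⁻⁶/K, σ_y to MPa, then σ and n for each:
  alumina ceramic: E = 363.4, α = 8.26, σ_y = 300.0 → σ = 534 MPa, n = 0.562
  bronze: E = 106.6, α = 18.4, σ_y = 146.0 → σ = 348 MPa, n = 0.419
  beryllium: E = 290.3, α = 11.4, σ_y = 320.0 → σ = 589 MPa, n = 0.543
  soda-lime glass: E = 73.90, α = 8.92, σ_y = 42.40 → σ = 117 MPa, n = 0.361
  aluminum alloy: E = 68.56, α = 23.3, σ_y = 409.0 → σ = 284 MPa, n = 1.44
The minimum is soda-lime glass at n = 0.361.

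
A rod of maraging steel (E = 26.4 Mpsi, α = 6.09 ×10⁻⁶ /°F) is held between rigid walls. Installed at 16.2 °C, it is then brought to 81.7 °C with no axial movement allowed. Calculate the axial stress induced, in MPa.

E = 26.4 Mpsi = 182.0 GPa.
α = 6.09×10⁻⁶/°F × 9/5 = 11.0×10⁻⁶/K.
ΔT = 65.50 K. Constrained thermal stress σ = E·α·ΔT = 182.0×10³ MPa × 11.0×10⁻⁶ × 65.50 = 131 MPa (compressive).

131 MPa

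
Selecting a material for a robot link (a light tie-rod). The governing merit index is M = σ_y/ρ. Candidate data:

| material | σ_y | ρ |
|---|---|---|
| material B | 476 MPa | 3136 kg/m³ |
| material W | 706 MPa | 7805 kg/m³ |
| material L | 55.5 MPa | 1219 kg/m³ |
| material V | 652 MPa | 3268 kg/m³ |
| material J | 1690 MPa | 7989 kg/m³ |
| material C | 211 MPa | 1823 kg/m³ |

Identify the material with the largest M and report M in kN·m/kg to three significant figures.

Computing M directly (units already consistent):
  material J: M = 212 kN·m/kg
  material V: M = 200 kN·m/kg
  material B: M = 152 kN·m/kg
  material C: M = 116 kN·m/kg
  material W: M = 90.5 kN·m/kg
  material L: M = 45.5 kN·m/kg
Highest index: material J.

material J, M = 212 kN·m/kg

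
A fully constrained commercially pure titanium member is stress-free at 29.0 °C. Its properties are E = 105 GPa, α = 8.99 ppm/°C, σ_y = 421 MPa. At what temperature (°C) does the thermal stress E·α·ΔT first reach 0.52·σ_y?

E·α·ΔT = 218.9 MPa ⇒ ΔT = 218.9 / (105.0×10³ × 8.99×10⁻⁶) = 231.9 K.
T = 29.0 + 231.9 = 260.9 °C.

261 °C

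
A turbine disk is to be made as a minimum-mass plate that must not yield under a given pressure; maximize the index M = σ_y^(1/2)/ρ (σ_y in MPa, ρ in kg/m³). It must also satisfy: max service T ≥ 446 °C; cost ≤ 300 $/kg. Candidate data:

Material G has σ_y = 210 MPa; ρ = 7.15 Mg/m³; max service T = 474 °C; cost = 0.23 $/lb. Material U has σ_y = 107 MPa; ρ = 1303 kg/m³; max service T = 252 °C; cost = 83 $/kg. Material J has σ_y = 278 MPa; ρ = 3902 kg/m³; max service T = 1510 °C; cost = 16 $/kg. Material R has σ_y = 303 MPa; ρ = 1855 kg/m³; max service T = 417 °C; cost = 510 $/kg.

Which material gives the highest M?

material J

Screen on constraints: max service T ≥ 446 °C; cost ≤ 300 $/kg. Survivors: material G, material J.
Putting every candidate on a common basis:
  material G: σ_y = 210.0 MPa, ρ = 7150 kg/m³
  material J: σ_y = 278.0 MPa, ρ = 3902 kg/m³
  material J: M = 4.27×10⁻³
  material G: M = 2.03×10⁻³
Highest index: material J.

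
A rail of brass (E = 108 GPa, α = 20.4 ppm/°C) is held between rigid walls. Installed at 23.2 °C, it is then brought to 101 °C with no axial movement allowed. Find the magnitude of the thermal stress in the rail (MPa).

171 MPa

ΔT = 77.80 K. Constrained thermal stress σ = E·α·ΔT = 108.0×10³ MPa × 20.4×10⁻⁶ × 77.80 = 171 MPa (compressive).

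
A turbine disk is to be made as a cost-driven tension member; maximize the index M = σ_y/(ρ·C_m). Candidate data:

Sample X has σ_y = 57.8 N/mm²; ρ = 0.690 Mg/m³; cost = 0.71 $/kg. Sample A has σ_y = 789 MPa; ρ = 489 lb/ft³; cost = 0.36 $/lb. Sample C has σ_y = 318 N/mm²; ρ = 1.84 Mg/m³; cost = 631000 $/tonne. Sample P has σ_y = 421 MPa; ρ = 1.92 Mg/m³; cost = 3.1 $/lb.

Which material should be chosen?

sample A

After converting to SI:
  sample X: σ_y = 57.80 MPa, ρ = 690.0 kg/m³, cost = 0.7100 $/kg
  sample A: σ_y = 789.0 MPa, ρ = 7833 kg/m³, cost = 0.7937 $/kg
  sample C: σ_y = 318.0 MPa, ρ = 1840 kg/m³, cost = 631.0 $/kg
  sample P: σ_y = 421.0 MPa, ρ = 1920 kg/m³, cost = 6.834 $/kg
  sample A: M = 127 kN·m per $
  sample X: M = 118 kN·m per $
  sample P: M = 32.1 kN·m per $
  sample C: M = 0.274 kN·m per $
Highest index: sample A.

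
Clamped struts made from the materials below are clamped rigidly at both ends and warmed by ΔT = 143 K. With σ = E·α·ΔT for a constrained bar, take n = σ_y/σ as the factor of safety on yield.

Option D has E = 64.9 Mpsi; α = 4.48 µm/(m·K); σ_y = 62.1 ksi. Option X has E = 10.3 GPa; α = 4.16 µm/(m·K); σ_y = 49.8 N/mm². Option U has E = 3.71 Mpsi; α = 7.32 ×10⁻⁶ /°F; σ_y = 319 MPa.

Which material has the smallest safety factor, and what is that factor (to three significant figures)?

option D, n = 1.49

Converting E to GPa, α to ×10⁻⁶/K, σ_y to MPa, then σ and n for each:
  option D: E = 447.5, α = 4.48, σ_y = 428.2 → σ = 287 MPa, n = 1.49
  option X: E = 10.30, α = 4.16, σ_y = 49.80 → σ = 6.13 MPa, n = 8.13
  option U: E = 25.58, α = 13.2, σ_y = 319.0 → σ = 48.2 MPa, n = 6.62
Smallest n: option D with n = 1.49.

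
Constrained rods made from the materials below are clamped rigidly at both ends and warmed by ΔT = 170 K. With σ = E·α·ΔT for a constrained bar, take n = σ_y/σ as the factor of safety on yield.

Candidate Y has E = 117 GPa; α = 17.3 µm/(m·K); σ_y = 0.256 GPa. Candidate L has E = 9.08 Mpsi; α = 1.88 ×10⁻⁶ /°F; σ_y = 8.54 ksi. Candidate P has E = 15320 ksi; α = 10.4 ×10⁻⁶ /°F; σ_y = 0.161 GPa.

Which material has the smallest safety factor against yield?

candidate P

Converting E to GPa, α to ×10⁻⁶/K, σ_y to MPa, then σ and n for each:
  candidate Y: E = 117.0, α = 17.3, σ_y = 256.0 → σ = 344 MPa, n = 0.744
  candidate L: E = 62.60, α = 3.38, σ_y = 58.88 → σ = 36.0 MPa, n = 1.63
  candidate P: E = 105.6, α = 18.7, σ_y = 161.0 → σ = 336 MPa, n = 0.479
The minimum is candidate P at n = 0.479.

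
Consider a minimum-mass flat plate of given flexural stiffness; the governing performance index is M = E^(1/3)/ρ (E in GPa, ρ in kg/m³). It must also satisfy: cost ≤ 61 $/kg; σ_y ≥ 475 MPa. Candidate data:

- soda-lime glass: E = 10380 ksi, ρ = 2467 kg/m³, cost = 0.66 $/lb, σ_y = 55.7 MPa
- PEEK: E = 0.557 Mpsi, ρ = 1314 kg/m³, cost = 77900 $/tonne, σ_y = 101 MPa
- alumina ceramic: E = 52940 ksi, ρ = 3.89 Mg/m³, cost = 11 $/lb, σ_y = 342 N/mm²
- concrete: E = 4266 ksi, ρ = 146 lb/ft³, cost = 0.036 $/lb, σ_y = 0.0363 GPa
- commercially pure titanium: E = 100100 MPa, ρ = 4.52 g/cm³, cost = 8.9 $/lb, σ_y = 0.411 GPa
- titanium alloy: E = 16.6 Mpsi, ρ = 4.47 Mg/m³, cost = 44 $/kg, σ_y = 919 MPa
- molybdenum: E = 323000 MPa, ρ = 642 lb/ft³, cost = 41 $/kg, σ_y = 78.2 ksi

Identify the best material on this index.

titanium alloy

Screen on constraints: cost ≤ 61 $/kg; σ_y ≥ 475 MPa. Survivors: titanium alloy, molybdenum.
Normalizing units and computing the index:
  titanium alloy: E = 114.5 GPa, ρ = 4470 kg/m³
  molybdenum: E = 323.0 GPa, ρ = 10280 kg/m³
  titanium alloy: M = 1.09×10⁻³
  molybdenum: M = 0.667×10⁻³
Highest index: titanium alloy.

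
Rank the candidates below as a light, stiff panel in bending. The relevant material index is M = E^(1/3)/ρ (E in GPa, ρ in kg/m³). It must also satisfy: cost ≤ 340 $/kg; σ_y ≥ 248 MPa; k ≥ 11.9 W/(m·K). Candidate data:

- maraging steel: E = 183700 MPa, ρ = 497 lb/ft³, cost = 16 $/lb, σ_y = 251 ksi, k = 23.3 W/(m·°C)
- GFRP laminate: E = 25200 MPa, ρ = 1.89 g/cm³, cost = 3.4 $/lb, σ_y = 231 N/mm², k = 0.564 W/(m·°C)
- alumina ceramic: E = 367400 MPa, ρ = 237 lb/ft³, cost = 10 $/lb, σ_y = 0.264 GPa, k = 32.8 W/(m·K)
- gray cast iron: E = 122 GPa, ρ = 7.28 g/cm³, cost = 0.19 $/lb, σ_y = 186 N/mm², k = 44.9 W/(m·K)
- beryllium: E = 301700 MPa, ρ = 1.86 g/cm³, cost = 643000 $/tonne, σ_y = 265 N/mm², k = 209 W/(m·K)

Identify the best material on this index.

alumina ceramic

Screen on constraints: cost ≤ 340 $/kg; σ_y ≥ 248 MPa; k ≥ 11.9 W/(m·K). Survivors: maraging steel, alumina ceramic.
In SI units:
  maraging steel: E = 183.7 GPa, ρ = 7961 kg/m³
  alumina ceramic: E = 367.4 GPa, ρ = 3796 kg/m³
  alumina ceramic: M = 1.89×10⁻³
  maraging steel: M = 0.714×10⁻³
Alumina ceramic has the largest M.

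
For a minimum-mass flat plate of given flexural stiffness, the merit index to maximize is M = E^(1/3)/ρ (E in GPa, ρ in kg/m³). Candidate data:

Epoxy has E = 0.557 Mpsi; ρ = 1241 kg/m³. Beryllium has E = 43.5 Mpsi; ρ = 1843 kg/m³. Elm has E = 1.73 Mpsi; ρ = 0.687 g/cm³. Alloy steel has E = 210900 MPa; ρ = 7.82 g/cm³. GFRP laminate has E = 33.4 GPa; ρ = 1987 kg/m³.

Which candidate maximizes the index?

beryllium

In SI units:
  epoxy: E = 3.840 GPa, ρ = 1241 kg/m³
  beryllium: E = 299.9 GPa, ρ = 1843 kg/m³
  elm: E = 11.93 GPa, ρ = 687.0 kg/m³
  alloy steel: E = 210.9 GPa, ρ = 7820 kg/m³
  GFRP laminate: E = 33.40 GPa, ρ = 1987 kg/m³
  beryllium: M = 3.63×10⁻³
  elm: M = 3.33×10⁻³
  GFRP laminate: M = 1.62×10⁻³
  epoxy: M = 1.26×10⁻³
  alloy steel: M = 0.761×10⁻³
Highest index: beryllium.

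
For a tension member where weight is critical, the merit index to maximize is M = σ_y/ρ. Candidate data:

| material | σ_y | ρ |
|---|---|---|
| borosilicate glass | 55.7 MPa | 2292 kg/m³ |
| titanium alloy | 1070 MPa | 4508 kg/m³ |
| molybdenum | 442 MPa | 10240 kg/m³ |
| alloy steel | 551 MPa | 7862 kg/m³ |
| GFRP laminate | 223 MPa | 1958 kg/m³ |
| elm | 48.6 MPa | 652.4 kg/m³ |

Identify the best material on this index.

Computing M directly (units already consistent):
  titanium alloy: M = 237 kN·m/kg
  GFRP laminate: M = 114 kN·m/kg
  elm: M = 74.5 kN·m/kg
  alloy steel: M = 70.1 kN·m/kg
  molybdenum: M = 43.2 kN·m/kg
  borosilicate glass: M = 24.3 kN·m/kg
Highest index: titanium alloy.

titanium alloy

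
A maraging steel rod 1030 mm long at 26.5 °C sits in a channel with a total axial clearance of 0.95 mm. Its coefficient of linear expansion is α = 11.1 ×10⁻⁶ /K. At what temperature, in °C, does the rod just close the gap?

110 °C

α·L₀·ΔT = 0.95 mm ⇒ ΔT = 0.95 / (11.1×10⁻⁶ × 1030.0) = 83.09 K.
T = 26.5 + 83.09 = 109.6 °C.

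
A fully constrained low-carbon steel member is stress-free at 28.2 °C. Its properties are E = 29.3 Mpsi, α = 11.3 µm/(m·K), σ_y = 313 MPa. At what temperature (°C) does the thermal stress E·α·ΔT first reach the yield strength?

165 °C

E = 29.3 Mpsi = 202.0 GPa.
E·α·ΔT = 313.0 MPa ⇒ ΔT = 313.0 / (202.0×10³ × 11.3×10⁻⁶) = 137.1 K.
T = 28.2 + 137.1 = 165.3 °C.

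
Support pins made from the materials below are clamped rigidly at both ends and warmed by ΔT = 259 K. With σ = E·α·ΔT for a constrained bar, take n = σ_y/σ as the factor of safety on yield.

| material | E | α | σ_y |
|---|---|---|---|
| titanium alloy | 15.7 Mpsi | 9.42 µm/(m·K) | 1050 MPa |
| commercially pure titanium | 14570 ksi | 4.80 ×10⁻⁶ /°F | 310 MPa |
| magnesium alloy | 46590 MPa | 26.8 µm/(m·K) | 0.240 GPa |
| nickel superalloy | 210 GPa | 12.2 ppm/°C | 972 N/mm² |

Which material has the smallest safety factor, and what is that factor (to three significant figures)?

magnesium alloy, n = 0.742

Converting E to GPa, α to ×10⁻⁶/K, σ_y to MPa, then σ and n for each:
  titanium alloy: E = 108.2, α = 9.42, σ_y = 1050 → σ = 264 MPa, n = 3.98
  commercially pure titanium: E = 100.5, α = 8.64, σ_y = 310.0 → σ = 225 MPa, n = 1.38
  magnesium alloy: E = 46.59, α = 26.8, σ_y = 240.0 → σ = 323 MPa, n = 0.742
  nickel superalloy: E = 210.0, α = 12.2, σ_y = 972.0 → σ = 664 MPa, n = 1.46
The minimum is magnesium alloy at n = 0.742.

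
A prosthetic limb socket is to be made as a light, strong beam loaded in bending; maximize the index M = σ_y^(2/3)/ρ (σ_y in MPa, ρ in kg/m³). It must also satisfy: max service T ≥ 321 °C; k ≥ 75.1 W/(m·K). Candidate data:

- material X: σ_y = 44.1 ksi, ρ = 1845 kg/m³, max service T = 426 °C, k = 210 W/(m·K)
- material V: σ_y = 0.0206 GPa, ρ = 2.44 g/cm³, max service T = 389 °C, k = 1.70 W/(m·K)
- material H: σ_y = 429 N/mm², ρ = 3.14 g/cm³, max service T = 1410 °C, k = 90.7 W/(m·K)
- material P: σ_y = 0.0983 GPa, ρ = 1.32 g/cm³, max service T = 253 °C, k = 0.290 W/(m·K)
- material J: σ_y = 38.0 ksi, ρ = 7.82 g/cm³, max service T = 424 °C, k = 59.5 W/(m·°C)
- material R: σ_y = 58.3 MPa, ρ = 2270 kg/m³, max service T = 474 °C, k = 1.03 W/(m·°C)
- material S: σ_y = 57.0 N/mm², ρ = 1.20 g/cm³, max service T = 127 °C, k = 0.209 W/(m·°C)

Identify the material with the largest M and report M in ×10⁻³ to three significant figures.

material X, M = 24.5×10⁻³

Screen on constraints: max service T ≥ 321 °C; k ≥ 75.1 W/(m·K). Survivors: material X, material H.
Normalizing units and computing the index:
  material X: σ_y = 304.1 MPa, ρ = 1845 kg/m³
  material H: σ_y = 429.0 MPa, ρ = 3140 kg/m³
  material X: M = 24.5×10⁻³
  material H: M = 18.1×10⁻³
The maximum is for material X.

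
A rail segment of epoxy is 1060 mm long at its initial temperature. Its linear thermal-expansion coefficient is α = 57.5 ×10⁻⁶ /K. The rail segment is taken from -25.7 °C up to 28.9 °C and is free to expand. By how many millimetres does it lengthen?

ΔT = 28.9 − (-25.7) = 54.60 K.
ΔL = α·L₀·ΔT = 57.5×10⁻⁶ × 1060 mm × 54.60 K = 3.33 mm.

3.33 mm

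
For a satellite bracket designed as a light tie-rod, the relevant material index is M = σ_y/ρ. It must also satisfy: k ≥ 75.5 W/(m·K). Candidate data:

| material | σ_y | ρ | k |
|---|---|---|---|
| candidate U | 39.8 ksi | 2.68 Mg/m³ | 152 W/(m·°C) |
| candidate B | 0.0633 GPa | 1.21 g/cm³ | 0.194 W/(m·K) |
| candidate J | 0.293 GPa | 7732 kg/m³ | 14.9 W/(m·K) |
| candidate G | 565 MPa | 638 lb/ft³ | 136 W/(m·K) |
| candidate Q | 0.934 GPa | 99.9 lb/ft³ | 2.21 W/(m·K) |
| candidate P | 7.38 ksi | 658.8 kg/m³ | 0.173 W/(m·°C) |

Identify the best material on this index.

Screen on constraints: k ≥ 75.5 W/(m·K). Survivors: candidate U, candidate G.
Putting every candidate on a common basis:
  candidate U: σ_y = 274.4 MPa, ρ = 2680 kg/m³
  candidate G: σ_y = 565.0 MPa, ρ = 10220 kg/m³
  candidate U: M = 102 kN·m/kg
  candidate G: M = 55.3 kN·m/kg
Candidate U has the largest M.

candidate U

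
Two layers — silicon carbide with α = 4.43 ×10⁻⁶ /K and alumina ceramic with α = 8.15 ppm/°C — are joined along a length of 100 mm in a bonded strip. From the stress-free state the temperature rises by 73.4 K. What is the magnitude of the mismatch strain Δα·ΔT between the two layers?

Δα = |4.43 − 8.15|×10⁻⁶/K = 3.72×10⁻⁶/K.
Mismatch strain = Δα·ΔT = 3.72×10⁻⁶ × 73.4 = 2.73×10⁻⁴.

2.73×10⁻⁴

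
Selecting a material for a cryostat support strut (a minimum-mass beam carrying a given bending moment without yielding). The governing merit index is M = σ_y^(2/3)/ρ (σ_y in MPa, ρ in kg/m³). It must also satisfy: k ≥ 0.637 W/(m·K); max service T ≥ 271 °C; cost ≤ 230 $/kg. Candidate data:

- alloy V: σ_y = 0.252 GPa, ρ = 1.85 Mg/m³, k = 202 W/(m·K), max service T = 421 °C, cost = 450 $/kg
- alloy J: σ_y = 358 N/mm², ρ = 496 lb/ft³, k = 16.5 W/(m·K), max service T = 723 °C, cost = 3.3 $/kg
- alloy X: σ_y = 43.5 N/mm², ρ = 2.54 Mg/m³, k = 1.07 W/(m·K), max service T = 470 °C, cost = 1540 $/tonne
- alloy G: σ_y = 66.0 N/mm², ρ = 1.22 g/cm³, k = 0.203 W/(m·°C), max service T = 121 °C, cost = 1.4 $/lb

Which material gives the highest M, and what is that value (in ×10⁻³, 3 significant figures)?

Screen on constraints: k ≥ 0.637 W/(m·K); max service T ≥ 271 °C; cost ≤ 230 $/kg. Survivors: alloy J, alloy X.
Normalizing units and computing the index:
  alloy J: σ_y = 358.0 MPa, ρ = 7945 kg/m³
  alloy X: σ_y = 43.50 MPa, ρ = 2540 kg/m³
  alloy J: M = 6.35×10⁻³
  alloy X: M = 4.87×10⁻³
Alloy J has the largest M.

alloy J, M = 6.35×10⁻³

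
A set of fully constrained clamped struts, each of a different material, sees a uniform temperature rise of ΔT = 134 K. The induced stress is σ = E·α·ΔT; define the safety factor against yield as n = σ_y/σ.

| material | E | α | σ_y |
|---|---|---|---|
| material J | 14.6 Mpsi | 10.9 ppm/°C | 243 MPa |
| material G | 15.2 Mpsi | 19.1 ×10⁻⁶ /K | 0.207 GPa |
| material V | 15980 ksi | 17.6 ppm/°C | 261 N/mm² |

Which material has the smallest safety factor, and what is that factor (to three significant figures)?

Converting E to GPa, α to ×10⁻⁶/K, σ_y to MPa, then σ and n for each:
  material J: E = 100.7, α = 10.9, σ_y = 243.0 → σ = 147 MPa, n = 1.65
  material G: E = 104.8, α = 19.1, σ_y = 207.0 → σ = 268 MPa, n = 0.772
  material V: E = 110.2, α = 17.6, σ_y = 261.0 → σ = 260 MPa, n = 1.00
The minimum is material G at n = 0.772.

material G, n = 0.772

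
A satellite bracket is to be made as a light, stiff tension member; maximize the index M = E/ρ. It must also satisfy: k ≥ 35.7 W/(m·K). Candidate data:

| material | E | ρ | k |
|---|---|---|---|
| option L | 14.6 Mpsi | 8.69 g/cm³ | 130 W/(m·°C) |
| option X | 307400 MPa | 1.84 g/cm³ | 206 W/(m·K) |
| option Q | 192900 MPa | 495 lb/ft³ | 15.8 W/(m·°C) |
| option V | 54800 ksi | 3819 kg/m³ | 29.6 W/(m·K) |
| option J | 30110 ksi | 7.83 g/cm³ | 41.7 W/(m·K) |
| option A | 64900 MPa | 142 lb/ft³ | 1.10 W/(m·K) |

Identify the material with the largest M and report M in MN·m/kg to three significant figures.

Screen on constraints: k ≥ 35.7 W/(m·K). Survivors: option L, option X, option J.
Putting every candidate on a common basis:
  option L: E = 100.7 GPa, ρ = 8690 kg/m³
  option X: E = 307.4 GPa, ρ = 1840 kg/m³
  option J: E = 207.6 GPa, ρ = 7830 kg/m³
  option X: M = 167 MN·m/kg
  option J: M = 26.5 MN·m/kg
  option L: M = 11.6 MN·m/kg
Option X ranks first.

option X, M = 167 MN·m/kg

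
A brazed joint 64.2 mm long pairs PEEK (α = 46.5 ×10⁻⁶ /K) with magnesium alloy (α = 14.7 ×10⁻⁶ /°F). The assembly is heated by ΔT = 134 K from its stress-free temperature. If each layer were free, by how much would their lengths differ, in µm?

magnesium alloy: α = 14.7×10⁻⁶/°F × 9/5 = 26.5×10⁻⁶/K.
Δα = |46.5 − 26.5|×10⁻⁶/K = 20.0×10⁻⁶/K.
ΔL_mismatch = Δα·L·ΔT = 20.0×10⁻⁶ × 64.2 mm × 134.0 K = 172 µm.

172 µm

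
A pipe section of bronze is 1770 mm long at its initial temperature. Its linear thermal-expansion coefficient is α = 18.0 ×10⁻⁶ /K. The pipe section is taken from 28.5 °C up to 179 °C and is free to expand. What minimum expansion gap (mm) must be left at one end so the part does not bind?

4.79 mm

ΔT = 179 − 28.5 = 150.5 K.
ΔL = α·L₀·ΔT = 18.0×10⁻⁶ × 1770 mm × 150.5 K = 4.79 mm.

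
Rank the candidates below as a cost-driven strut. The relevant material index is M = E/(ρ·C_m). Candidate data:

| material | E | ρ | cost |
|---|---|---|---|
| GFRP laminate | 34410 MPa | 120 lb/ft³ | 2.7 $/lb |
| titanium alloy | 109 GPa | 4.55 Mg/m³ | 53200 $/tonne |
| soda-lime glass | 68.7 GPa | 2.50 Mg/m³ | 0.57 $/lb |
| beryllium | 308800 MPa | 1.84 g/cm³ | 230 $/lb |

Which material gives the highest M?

Normalizing units and computing the index:
  GFRP laminate: E = 34.41 GPa, ρ = 1922 kg/m³, cost = 5.952 $/kg
  titanium alloy: E = 109.0 GPa, ρ = 4550 kg/m³, cost = 53.20 $/kg
  soda-lime glass: E = 68.70 GPa, ρ = 2500 kg/m³, cost = 1.257 $/kg
  beryllium: E = 308.8 GPa, ρ = 1840 kg/m³, cost = 507.1 $/kg
  soda-lime glass: M = 21.9 MN·m per $
  GFRP laminate: M = 3.01 MN·m per $
  titanium alloy: M = 0.450 MN·m per $
  beryllium: M = 0.331 MN·m per $
Highest index: soda-lime glass.

soda-lime glass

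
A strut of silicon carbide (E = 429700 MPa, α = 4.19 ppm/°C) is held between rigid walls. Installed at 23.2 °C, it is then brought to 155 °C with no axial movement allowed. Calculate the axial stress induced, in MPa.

E = 429700 MPa = 429.7 GPa.
ΔT = 131.8 K. Constrained thermal stress σ = E·α·ΔT = 429.7×10³ MPa × 4.19×10⁻⁶ × 131.8 = 237 MPa (compressive).

237 MPa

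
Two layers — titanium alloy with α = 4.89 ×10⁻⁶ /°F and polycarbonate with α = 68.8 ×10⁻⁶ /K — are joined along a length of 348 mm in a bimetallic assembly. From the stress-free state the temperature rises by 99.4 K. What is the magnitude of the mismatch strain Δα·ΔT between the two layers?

titanium alloy: α = 4.89×10⁻⁶/°F × 9/5 = 8.80×10⁻⁶/K.
Δα = |8.80 − 68.8|×10⁻⁶/K = 60.0×10⁻⁶/K.
Mismatch strain = Δα·ΔT = 60.0×10⁻⁶ × 99.4 = 5.96×10⁻³.

5.96×10⁻³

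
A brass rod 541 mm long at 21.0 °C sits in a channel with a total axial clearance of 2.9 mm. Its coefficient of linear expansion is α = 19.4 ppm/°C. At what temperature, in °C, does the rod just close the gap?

α·L₀·ΔT = 2.9 mm ⇒ ΔT = 2.9 / (19.4×10⁻⁶ × 541.0) = 276.3 K.
T = 21.0 + 276.3 = 297.3 °C.

297 °C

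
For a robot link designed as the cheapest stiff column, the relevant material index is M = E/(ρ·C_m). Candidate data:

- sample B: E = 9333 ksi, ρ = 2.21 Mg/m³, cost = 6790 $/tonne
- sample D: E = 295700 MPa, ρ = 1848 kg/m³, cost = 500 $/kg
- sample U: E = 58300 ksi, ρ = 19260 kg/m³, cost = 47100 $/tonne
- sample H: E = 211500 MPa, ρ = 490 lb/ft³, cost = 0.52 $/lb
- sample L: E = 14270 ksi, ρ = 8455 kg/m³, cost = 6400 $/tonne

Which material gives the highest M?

sample H

Putting every candidate on a common basis:
  sample B: E = 64.35 GPa, ρ = 2210 kg/m³, cost = 6.790 $/kg
  sample D: E = 295.7 GPa, ρ = 1848 kg/m³, cost = 500.0 $/kg
  sample U: E = 402.0 GPa, ρ = 19260 kg/m³, cost = 47.10 $/kg
  sample H: E = 211.5 GPa, ρ = 7849 kg/m³, cost = 1.146 $/kg
  sample L: E = 98.39 GPa, ρ = 8455 kg/m³, cost = 6.400 $/kg
  sample H: M = 23.5 MN·m per $
  sample B: M = 4.29 MN·m per $
  sample L: M = 1.82 MN·m per $
  sample U: M = 0.443 MN·m per $
  sample D: M = 0.320 MN·m per $
Sample H has the largest M.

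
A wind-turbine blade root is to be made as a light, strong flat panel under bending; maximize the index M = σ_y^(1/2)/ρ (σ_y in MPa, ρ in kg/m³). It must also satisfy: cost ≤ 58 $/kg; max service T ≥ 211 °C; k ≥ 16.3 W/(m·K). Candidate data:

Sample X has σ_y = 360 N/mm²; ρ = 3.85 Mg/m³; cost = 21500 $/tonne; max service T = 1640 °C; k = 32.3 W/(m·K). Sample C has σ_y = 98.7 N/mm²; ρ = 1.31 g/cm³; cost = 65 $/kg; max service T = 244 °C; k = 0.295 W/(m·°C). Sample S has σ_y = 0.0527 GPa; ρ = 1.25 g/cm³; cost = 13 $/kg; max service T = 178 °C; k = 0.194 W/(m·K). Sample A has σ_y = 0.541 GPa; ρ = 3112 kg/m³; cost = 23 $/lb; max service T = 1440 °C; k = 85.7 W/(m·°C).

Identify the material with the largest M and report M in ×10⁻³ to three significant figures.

sample A, M = 7.47×10⁻³

Screen on constraints: cost ≤ 58 $/kg; max service T ≥ 211 °C; k ≥ 16.3 W/(m·K). Survivors: sample X, sample A.
Normalizing units and computing the index:
  sample X: σ_y = 360.0 MPa, ρ = 3850 kg/m³
  sample A: σ_y = 541.0 MPa, ρ = 3112 kg/m³
  sample A: M = 7.47×10⁻³
  sample X: M = 4.93×10⁻³
The maximum is for sample A.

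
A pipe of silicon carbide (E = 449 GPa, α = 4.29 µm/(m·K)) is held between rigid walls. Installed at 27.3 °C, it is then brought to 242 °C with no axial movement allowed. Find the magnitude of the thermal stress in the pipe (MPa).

414 MPa

ΔT = 214.7 K. Constrained thermal stress σ = E·α·ΔT = 449.0×10³ MPa × 4.29×10⁻⁶ × 214.7 = 414 MPa (compressive).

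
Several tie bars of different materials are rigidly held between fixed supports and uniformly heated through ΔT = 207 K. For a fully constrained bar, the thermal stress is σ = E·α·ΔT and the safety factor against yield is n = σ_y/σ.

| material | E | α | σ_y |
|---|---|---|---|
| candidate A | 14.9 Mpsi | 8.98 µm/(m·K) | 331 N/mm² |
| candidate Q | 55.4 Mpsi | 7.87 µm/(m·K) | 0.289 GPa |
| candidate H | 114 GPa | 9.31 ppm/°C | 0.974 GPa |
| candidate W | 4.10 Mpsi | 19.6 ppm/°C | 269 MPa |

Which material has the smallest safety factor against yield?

With everything in SI (GPa, ×10⁻⁶/K, MPa):
  candidate A: E = 102.7, α = 8.98, σ_y = 331.0 → σ = 191 MPa, n = 1.73
  candidate Q: E = 382.0, α = 7.87, σ_y = 289.0 → σ = 622 MPa, n = 0.464
  candidate H: E = 114.0, α = 9.31, σ_y = 974.0 → σ = 220 MPa, n = 4.43
  candidate W: E = 28.27, α = 19.6, σ_y = 269.0 → σ = 115 MPa, n = 2.35
Candidate Q has the lowest safety factor, n = 0.464.

candidate Q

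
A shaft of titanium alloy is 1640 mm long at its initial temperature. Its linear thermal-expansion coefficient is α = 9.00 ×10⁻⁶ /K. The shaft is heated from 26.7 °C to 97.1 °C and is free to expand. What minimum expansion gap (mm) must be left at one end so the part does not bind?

ΔT = 97.1 − 26.7 = 70.40 K.
ΔL = α·L₀·ΔT = 9.00×10⁻⁶ × 1640 mm × 70.40 K = 1.04 mm.

1.04 mm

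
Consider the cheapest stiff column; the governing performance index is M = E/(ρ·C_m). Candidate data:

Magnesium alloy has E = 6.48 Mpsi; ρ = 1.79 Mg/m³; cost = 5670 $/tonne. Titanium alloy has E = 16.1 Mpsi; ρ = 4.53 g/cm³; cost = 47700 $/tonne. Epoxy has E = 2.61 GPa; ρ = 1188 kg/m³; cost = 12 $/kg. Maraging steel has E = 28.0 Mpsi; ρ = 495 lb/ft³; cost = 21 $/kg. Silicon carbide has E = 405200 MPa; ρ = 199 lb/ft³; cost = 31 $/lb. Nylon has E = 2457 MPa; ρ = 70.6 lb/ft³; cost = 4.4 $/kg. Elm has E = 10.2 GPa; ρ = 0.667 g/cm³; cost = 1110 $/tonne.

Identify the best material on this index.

elm

After converting to SI:
  magnesium alloy: E = 44.68 GPa, ρ = 1790 kg/m³, cost = 5.670 $/kg
  titanium alloy: E = 111.0 GPa, ρ = 4530 kg/m³, cost = 47.70 $/kg
  epoxy: E = 2.610 GPa, ρ = 1188 kg/m³, cost = 12.00 $/kg
  maraging steel: E = 193.1 GPa, ρ = 7929 kg/m³, cost = 21.00 $/kg
  silicon carbide: E = 405.2 GPa, ρ = 3188 kg/m³, cost = 68.34 $/kg
  nylon: E = 2.457 GPa, ρ = 1131 kg/m³, cost = 4.400 $/kg
  elm: E = 10.20 GPa, ρ = 667.0 kg/m³, cost = 1.110 $/kg
  elm: M = 13.8 MN·m per $
  magnesium alloy: M = 4.40 MN·m per $
  silicon carbide: M = 1.86 MN·m per $
  maraging steel: M = 1.16 MN·m per $
  titanium alloy: M = 0.514 MN·m per $
  nylon: M = 0.494 MN·m per $
  epoxy: M = 0.183 MN·m per $
Highest index: elm.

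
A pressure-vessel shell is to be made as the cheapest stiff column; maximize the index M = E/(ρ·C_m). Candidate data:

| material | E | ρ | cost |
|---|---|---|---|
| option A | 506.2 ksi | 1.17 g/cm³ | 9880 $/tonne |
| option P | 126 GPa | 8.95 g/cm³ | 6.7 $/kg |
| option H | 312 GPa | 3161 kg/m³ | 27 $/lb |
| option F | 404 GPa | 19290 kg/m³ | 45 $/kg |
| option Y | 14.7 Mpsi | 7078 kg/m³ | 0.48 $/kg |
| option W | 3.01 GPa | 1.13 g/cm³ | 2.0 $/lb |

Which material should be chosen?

Normalizing units and computing the index:
  option A: E = 3.490 GPa, ρ = 1170 kg/m³, cost = 9.880 $/kg
  option P: E = 126.0 GPa, ρ = 8950 kg/m³, cost = 6.700 $/kg
  option H: E = 312.0 GPa, ρ = 3161 kg/m³, cost = 59.52 $/kg
  option F: E = 404.0 GPa, ρ = 19290 kg/m³, cost = 45.00 $/kg
  option Y: E = 101.4 GPa, ρ = 7078 kg/m³, cost = 0.4800 $/kg
  option W: E = 3.010 GPa, ρ = 1130 kg/m³, cost = 4.409 $/kg
  option Y: M = 29.8 MN·m per $
  option P: M = 2.10 MN·m per $
  option H: M = 1.66 MN·m per $
  option W: M = 0.604 MN·m per $
  option F: M = 0.465 MN·m per $
  option A: M = 0.302 MN·m per $
Option Y has the largest M.

option Y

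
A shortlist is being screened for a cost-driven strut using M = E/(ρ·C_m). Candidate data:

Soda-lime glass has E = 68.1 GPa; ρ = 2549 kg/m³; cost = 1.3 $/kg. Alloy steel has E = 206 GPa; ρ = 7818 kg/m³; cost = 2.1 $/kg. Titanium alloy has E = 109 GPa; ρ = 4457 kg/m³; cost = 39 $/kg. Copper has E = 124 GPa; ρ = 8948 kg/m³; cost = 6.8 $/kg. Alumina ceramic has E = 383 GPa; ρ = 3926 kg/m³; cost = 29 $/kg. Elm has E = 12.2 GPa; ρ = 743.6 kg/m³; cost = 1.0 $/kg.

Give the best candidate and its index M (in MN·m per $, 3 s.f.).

Evaluate M for each candidate:
  soda-lime glass: M = 20.6 MN·m per $
  elm: M = 16.4 MN·m per $
  alloy steel: M = 12.5 MN·m per $
  alumina ceramic: M = 3.36 MN·m per $
  copper: M = 2.04 MN·m per $
  titanium alloy: M = 0.627 MN·m per $
Soda-lime glass ranks first.

soda-lime glass, M = 20.6 MN·m per $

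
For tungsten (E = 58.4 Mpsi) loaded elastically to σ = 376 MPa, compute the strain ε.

9.34×10⁻⁴

E = 58.4 Mpsi = 402.7 GPa = 402700 MPa.
ε = σ/E = 376 / 402700 = 9.34×10⁻⁴.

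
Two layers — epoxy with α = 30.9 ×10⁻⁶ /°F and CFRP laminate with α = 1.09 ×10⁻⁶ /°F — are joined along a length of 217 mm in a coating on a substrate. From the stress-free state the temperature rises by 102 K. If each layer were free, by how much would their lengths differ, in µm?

1190 µm

epoxy: α = 30.9×10⁻⁶/°F × 9/5 = 55.6×10⁻⁶/K.
CFRP laminate: α = 1.09×10⁻⁶/°F × 9/5 = 1.96×10⁻⁶/K.
Δα = |55.6 − 1.96|×10⁻⁶/K = 53.7×10⁻⁶/K.
ΔL_mismatch = Δα·L·ΔT = 53.7×10⁻⁶ × 217.0 mm × 102.0 K = 1190 µm.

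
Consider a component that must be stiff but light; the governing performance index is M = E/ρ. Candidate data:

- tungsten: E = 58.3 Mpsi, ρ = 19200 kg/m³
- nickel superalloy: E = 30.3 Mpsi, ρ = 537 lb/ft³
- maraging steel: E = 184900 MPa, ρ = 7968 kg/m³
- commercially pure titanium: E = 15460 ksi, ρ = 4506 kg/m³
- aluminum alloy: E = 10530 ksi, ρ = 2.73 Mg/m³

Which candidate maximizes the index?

aluminum alloy

Putting every candidate on a common basis:
  tungsten: E = 402.0 GPa, ρ = 19200 kg/m³
  nickel superalloy: E = 208.9 GPa, ρ = 8602 kg/m³
  maraging steel: E = 184.9 GPa, ρ = 7968 kg/m³
  commercially pure titanium: E = 106.6 GPa, ρ = 4506 kg/m³
  aluminum alloy: E = 72.60 GPa, ρ = 2730 kg/m³
  aluminum alloy: M = 26.6 MN·m/kg
  nickel superalloy: M = 24.3 MN·m/kg
  commercially pure titanium: M = 23.7 MN·m/kg
  maraging steel: M = 23.2 MN·m/kg
  tungsten: M = 20.9 MN·m/kg
Aluminum alloy has the largest M.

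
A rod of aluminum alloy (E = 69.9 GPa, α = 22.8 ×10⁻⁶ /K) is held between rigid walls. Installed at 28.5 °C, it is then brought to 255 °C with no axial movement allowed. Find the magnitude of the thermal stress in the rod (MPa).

ΔT = 226.5 K. Constrained thermal stress σ = E·α·ΔT = 69.90×10³ MPa × 22.8×10⁻⁶ × 226.5 = 361 MPa (compressive).

361 MPa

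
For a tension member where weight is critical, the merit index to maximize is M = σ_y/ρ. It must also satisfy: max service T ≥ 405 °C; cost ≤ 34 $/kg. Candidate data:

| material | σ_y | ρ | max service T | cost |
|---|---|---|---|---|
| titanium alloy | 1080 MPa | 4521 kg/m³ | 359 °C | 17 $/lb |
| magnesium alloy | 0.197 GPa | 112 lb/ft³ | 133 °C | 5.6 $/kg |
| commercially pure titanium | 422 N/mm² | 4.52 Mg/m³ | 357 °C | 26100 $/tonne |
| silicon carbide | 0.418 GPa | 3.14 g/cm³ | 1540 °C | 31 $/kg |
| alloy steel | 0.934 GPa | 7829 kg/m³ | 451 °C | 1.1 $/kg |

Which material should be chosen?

silicon carbide

Screen on constraints: max service T ≥ 405 °C; cost ≤ 34 $/kg. Survivors: silicon carbide, alloy steel.
In SI units:
  silicon carbide: σ_y = 418.0 MPa, ρ = 3140 kg/m³
  alloy steel: σ_y = 934.0 MPa, ρ = 7829 kg/m³
  silicon carbide: M = 133 kN·m/kg
  alloy steel: M = 119 kN·m/kg
The maximum is for silicon carbide.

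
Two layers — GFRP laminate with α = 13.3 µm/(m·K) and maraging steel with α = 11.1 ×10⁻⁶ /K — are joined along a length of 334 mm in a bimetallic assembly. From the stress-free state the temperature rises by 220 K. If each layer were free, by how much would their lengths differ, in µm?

Δα = |13.3 − 11.1|×10⁻⁶/K = 2.20×10⁻⁶/K.
ΔL_mismatch = Δα·L·ΔT = 2.20×10⁻⁶ × 334.0 mm × 220.0 K = 162 µm.

162 µm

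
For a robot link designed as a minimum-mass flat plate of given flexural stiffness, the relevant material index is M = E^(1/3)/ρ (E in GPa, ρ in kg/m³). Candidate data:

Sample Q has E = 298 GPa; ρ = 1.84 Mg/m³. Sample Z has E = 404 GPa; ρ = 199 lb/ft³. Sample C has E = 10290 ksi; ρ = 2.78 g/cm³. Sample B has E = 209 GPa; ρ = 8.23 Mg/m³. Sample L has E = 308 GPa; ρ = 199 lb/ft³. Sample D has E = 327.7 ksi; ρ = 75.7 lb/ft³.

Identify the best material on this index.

In SI units:
  sample Q: E = 298.0 GPa, ρ = 1840 kg/m³
  sample Z: E = 404.0 GPa, ρ = 3188 kg/m³
  sample C: E = 70.95 GPa, ρ = 2780 kg/m³
  sample B: E = 209.0 GPa, ρ = 8230 kg/m³
  sample L: E = 308.0 GPa, ρ = 3188 kg/m³
  sample D: E = 2.259 GPa, ρ = 1213 kg/m³
  sample Q: M = 3.63×10⁻³
  sample Z: M = 2.32×10⁻³
  sample L: M = 2.12×10⁻³
  sample C: M = 1.49×10⁻³
  sample D: M = 1.08×10⁻³
  sample B: M = 0.721×10⁻³
Sample Q ranks first.

sample Q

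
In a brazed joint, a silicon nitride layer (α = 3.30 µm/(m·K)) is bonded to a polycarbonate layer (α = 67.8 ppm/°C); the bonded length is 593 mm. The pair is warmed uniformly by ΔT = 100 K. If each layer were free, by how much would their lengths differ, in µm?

Δα = |3.30 − 67.8|×10⁻⁶/K = 64.5×10⁻⁶/K.
ΔL_mismatch = Δα·L·ΔT = 64.5×10⁻⁶ × 593.0 mm × 100.0 K = 3820 µm.

3820 µm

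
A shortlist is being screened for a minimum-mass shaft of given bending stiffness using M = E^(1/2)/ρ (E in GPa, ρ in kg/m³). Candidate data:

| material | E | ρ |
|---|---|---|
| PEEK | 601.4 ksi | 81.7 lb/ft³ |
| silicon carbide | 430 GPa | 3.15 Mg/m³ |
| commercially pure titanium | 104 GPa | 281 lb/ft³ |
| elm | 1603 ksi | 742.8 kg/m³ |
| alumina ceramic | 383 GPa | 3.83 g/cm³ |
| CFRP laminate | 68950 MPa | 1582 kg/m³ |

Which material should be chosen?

silicon carbide

Convert each candidate to consistent units, then evaluate M:
  PEEK: E = 4.147 GPa, ρ = 1309 kg/m³
  silicon carbide: E = 430.0 GPa, ρ = 3150 kg/m³
  commercially pure titanium: E = 104.0 GPa, ρ = 4501 kg/m³
  elm: E = 11.05 GPa, ρ = 742.8 kg/m³
  alumina ceramic: E = 383.0 GPa, ρ = 3830 kg/m³
  CFRP laminate: E = 68.95 GPa, ρ = 1582 kg/m³
  silicon carbide: M = 6.58×10⁻³
  CFRP laminate: M = 5.25×10⁻³
  alumina ceramic: M = 5.11×10⁻³
  elm: M = 4.48×10⁻³
  commercially pure titanium: M = 2.27×10⁻³
  PEEK: M = 1.56×10⁻³
Highest index: silicon carbide.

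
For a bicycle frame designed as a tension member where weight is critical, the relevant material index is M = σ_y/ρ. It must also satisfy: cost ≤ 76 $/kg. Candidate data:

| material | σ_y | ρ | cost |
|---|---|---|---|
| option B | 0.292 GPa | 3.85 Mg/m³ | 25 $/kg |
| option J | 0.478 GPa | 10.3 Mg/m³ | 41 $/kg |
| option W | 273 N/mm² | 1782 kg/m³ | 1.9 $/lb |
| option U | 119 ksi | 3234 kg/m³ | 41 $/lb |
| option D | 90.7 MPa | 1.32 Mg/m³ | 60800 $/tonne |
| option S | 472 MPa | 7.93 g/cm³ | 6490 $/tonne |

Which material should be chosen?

Screen on constraints: cost ≤ 76 $/kg. Survivors: option B, option J, option W, option D, option S.
In SI units:
  option B: σ_y = 292.0 MPa, ρ = 3850 kg/m³
  option J: σ_y = 478.0 MPa, ρ = 10300 kg/m³
  option W: σ_y = 273.0 MPa, ρ = 1782 kg/m³
  option D: σ_y = 90.70 MPa, ρ = 1320 kg/m³
  option S: σ_y = 472.0 MPa, ρ = 7930 kg/m³
  option W: M = 153 kN·m/kg
  option B: M = 75.8 kN·m/kg
  option D: M = 68.7 kN·m/kg
  option S: M = 59.5 kN·m/kg
  option J: M = 46.4 kN·m/kg
Option W ranks first.

option W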